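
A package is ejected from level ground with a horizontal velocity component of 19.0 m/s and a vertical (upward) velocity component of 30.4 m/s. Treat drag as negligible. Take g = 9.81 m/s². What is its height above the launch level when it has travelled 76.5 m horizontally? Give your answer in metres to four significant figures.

42.88 m

x = vₓ t ⇒ t = 76.5/19.00 = 4.026 s.
Height: y = v_y0 t − ½ g t² = 30.40 × 4.026 − 4.905 × 4.026² = 122.4 − 79.52 = 42.88 m.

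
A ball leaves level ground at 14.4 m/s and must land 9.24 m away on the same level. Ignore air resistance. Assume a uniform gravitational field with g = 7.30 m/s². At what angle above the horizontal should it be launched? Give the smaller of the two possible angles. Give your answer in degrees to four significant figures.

Level-ground range R = v₀² sin(2θ)/g ⇒ sin(2θ) = gR/v₀² = 7.30 × 9.24 / 14.4² = 0.3253.
2θ = 18.98° or 180° − 18.98° = 161.0°, so θ = 9.492° or 80.51°.
The smaller angle is 9.492°.

9.492°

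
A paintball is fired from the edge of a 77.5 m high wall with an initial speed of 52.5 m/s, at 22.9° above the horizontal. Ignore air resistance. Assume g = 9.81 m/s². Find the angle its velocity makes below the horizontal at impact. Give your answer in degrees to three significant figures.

vₓ = 52.50 cos 22.9° = 48.36 m/s; v_y0 = 52.50 sin 22.9° = 20.43 m/s.
With up positive and y = 0 at the ground: y(t) = 77.5 + (20.43) t − 4.905 t². Setting y = 0 and taking the positive root: t = [20.43 + √(20.43² + 2·9.81·77.5)] / 9.81 = (20.43 + 44.02) / 9.81 = 6.570 s.
At impact: v_y = v_y0 − g t = −44.02 m/s; vₓ = 48.36 m/s.
Angle below horizontal: arctan(|v_y|/vₓ) = arctan(44.02/48.36) = 42.31°.

42.3°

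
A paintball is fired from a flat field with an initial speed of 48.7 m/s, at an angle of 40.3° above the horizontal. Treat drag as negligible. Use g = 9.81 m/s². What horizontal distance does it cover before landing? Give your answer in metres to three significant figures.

vₓ = 48.70 cos 40.3° = 37.14 m/s; v_y0 = 48.70 sin 40.3° = 31.50 m/s.
Time aloft: T = 2 v_y0 / g = 2 × 31.50 / 9.81 = 6.422 s.
Horizontal distance R = vₓ T = 37.14 × 6.422 = 238.5 m.

239 m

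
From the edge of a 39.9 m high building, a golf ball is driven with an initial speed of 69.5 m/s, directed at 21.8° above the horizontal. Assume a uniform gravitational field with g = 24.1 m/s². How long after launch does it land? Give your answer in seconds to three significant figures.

3.18 s

Components: vₓ = 69.50 cos 21.8° = 64.53 m/s, v_y0 = 69.50 sin 21.8° = 25.81 m/s.
Vertical motion (up positive, ground at y = 0): 12.05 t² − (25.81) t − 39.9 = 0, so t = (25.81 + √(25.81² + 2·24.1·39.9)) / 24.1 = (25.81 + 50.89) / 24.1 = 3.182 s.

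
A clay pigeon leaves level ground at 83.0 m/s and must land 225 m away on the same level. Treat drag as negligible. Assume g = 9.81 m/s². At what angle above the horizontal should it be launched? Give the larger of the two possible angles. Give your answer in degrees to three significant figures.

80.7°

Level-ground range R = v₀² sin(2θ)/g ⇒ sin(2θ) = gR/v₀² = 9.81 × 225 / 83.0² = 0.3204.
2θ = 18.69° or 180° − 18.69° = 161.3°, so θ = 9.344° or 80.66°.
The larger angle is 80.66°.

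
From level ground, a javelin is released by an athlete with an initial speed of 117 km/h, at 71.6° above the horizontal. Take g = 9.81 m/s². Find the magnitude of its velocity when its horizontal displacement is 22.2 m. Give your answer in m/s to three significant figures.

14.1 m/s

Convert: 117 km/h = 117/3.6 = 32.50 m/s.
vₓ = 32.50 cos 71.6° = 10.26 m/s; v_y0 = 32.50 sin 71.6° = 30.84 m/s.
Time to reach x = 22.2 m: t = x/vₓ = 22.2/10.26 = 2.164 s.
Vertical velocity there: v_y = v_y0 − g t = 30.84 − 9.81 × 2.164 = 9.609 m/s.
Speed: √(vₓ² + v_y²) = √(10.26² + 9.609²) = 14.06 m/s.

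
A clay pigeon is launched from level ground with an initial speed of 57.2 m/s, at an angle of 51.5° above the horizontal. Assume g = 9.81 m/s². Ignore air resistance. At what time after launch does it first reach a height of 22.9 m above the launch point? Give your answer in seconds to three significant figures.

0.544 s

Horizontal component vₓ = 57.20 cos 51.5° = 35.61 m/s; vertical v_y0 = 57.20 sin 51.5° = 44.77 m/s.
Set y = v_y0 t − ½ g t² = 22.9: 4.905 t² − 44.77 t + 22.9 = 0.
Quadratic formula: t = (44.77 ± √1554.6) / 9.81 = (44.77 ± 39.43) / 9.81 → t = 0.5440 s or 8.582 s.
The first (ascending) time is 0.5440 s.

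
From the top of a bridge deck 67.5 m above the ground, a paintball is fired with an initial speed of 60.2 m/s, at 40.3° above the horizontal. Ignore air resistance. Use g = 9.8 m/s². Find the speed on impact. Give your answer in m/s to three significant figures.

Components: vₓ = 60.20 cos 40.3° = 45.91 m/s, v_y0 = 60.20 sin 40.3° = 38.94 m/s.
The projectile lands when y = 67.5 + (38.94) t − ½·9.80·t² = 0. Positive root: t = (38.94 + √(38.94² + 2·9.80·67.5)) / 9.80 = (38.94 + 53.28) / 9.80 = 9.410 s.
Vertical velocity at impact: v_y = v_y0 − g t = 38.94 − 9.80 × 9.410 = −53.28 m/s.
Speed: |v| = √(vₓ² + v_y²) = √(45.91² + 53.28²) = 70.34 m/s.

70.3 m/s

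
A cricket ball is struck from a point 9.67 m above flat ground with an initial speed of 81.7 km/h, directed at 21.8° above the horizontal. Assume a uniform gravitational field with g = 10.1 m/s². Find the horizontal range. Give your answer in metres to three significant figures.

51.6 m

Convert: 81.7 km/h = 81.7/3.6 = 22.69 m/s.
Resolve: vₓ = 22.69 cos 21.8° = 21.07 m/s and v_y0 = 22.69 sin 21.8° = 8.428 m/s.
With up positive and y = 0 at the ground: y(t) = 9.67 + (8.428) t − 5.050 t². Setting y = 0 and taking the positive root: t = [8.428 + √(8.428² + 2·10.1·9.67)] / 10.1 = (8.428 + 16.32) / 10.1 = 2.450 s.
Horizontal distance: R = vₓ t = 21.07 × 2.450 = 51.63 m.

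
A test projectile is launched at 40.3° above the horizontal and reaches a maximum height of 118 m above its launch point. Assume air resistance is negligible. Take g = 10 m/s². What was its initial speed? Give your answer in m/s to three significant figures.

At the peak v_y = 0, so v_y0 = √(2gH) = √(2 × 10.0 × 118) = 48.58 m/s.
v_y0 = v₀ sin θ ⇒ v₀ = 48.58 / sin 40.3° = 75.11 m/s.

75.1 m/s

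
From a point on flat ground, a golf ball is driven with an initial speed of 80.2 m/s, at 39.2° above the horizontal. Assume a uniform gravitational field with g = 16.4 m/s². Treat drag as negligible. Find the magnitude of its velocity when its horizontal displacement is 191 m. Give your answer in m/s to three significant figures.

62.2 m/s

vₓ = 80.20 cos 39.2° = 62.15 m/s; v_y0 = 80.20 sin 39.2° = 50.69 m/s.
Time to reach x = 191 m: t = x/vₓ = 191/62.15 = 3.073 s.
Vertical velocity there: v_y = v_y0 − g t = 50.69 − 16.4 × 3.073 = 0.2886 m/s.
Speed: √(vₓ² + v_y²) = √(62.15² + 0.2886²) = 62.15 m/s.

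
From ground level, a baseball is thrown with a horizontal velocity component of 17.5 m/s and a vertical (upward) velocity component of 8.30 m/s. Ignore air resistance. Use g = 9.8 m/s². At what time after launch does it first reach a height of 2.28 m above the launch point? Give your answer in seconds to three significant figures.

Set y = v_y0 t − ½ g t² = 2.28: 4.900 t² − 8.300 t + 2.28 = 0.
t = [8.300 ± √(8.300² − 2·9.80·2.28)] / 9.80 = (8.300 ± 4.920) / 9.80, so t = 0.3449 s or t = 1.349 s.
The first (ascending) time is 0.3449 s.

0.345 s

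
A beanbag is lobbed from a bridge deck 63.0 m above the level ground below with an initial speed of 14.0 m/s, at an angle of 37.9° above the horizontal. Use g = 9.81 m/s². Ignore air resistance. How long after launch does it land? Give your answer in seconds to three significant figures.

Horizontal component vₓ = 14.00 cos 37.9° = 11.05 m/s; vertical v_y0 = 14.00 sin 37.9° = 8.600 m/s.
Vertical motion (up positive, ground at y = 0): 4.905 t² − (8.600) t − 63.0 = 0, so t = (8.600 + √(8.600² + 2·9.81·63.0)) / 9.81 = (8.600 + 36.19) / 9.81 = 4.566 s.

4.57 s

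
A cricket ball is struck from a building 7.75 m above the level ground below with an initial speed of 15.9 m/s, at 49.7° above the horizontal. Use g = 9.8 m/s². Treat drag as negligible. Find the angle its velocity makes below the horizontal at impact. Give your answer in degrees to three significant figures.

59.3°

Horizontal component vₓ = 15.90 cos 49.7° = 10.28 m/s; vertical v_y0 = 15.90 sin 49.7° = 12.13 m/s.
The projectile lands when y = 7.75 + (12.13) t − ½·9.80·t² = 0. Positive root: t = (12.13 + √(12.13² + 2·9.80·7.75)) / 9.80 = (12.13 + 17.29) / 9.80 = 3.002 s.
At impact: v_y = v_y0 − g t = −17.29 m/s; vₓ = 10.28 m/s.
Angle below horizontal: arctan(|v_y|/vₓ) = arctan(17.29/10.28) = 59.26°.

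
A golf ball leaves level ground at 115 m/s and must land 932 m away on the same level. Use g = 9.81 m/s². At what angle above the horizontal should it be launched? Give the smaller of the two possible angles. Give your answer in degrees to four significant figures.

Level-ground range R = v₀² sin(2θ)/g ⇒ sin(2θ) = gR/v₀² = 9.81 × 932 / 115² = 0.6913.
2θ = 43.74° or 180° − 43.74° = 136.3°, so θ = 21.87° or 68.13°.
The smaller angle is 21.87°.

21.87°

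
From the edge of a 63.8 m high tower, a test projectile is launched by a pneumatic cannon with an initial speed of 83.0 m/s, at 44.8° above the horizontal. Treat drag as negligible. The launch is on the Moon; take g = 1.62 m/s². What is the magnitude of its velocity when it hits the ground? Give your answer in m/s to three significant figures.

Horizontal component vₓ = 83.00 cos 44.8° = 58.89 m/s; vertical v_y0 = 83.00 sin 44.8° = 58.48 m/s.
The projectile lands when y = 63.8 + (58.48) t − ½·1.62·t² = 0. Positive root: t = (58.48 + √(58.48² + 2·1.62·63.8)) / 1.62 = (58.48 + 60.23) / 1.62 = 73.28 s.
Vertical velocity at impact: v_y = v_y0 − g t = 58.48 − 1.62 × 73.28 = −60.23 m/s.
Speed: |v| = √(vₓ² + v_y²) = √(58.89² + 60.23²) = 84.24 m/s.

84.2 m/s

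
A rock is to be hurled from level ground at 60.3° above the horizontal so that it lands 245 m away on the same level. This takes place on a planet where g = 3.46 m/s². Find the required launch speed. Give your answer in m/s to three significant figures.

31.4 m/s

On level ground R = v₀² sin 2θ / g ⇒ v₀ = √(gR / sin 2θ).
v₀ = √(3.46 × 245 / sin 120.6°) = √(847.7 / 0.8607) = √984.85 = 31.38 m/s.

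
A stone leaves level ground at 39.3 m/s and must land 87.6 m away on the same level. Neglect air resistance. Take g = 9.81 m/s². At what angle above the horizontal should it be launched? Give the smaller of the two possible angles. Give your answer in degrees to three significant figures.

From R = (v₀²/g) sin 2θ: sin 2θ = 9.81 × 87.6 / 1544.5 = 0.5564.
2θ = 33.81° or 180° − 33.81° = 146.2°, so θ = 16.90° or 73.10°.
The smaller angle is 16.90°.

16.9°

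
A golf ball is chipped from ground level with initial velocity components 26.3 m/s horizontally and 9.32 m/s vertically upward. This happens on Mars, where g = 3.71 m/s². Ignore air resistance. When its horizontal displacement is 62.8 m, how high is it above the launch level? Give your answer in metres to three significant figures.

At x = 62.8 m, t = x/vₓ = 62.8/26.30 = 2.388 s.
Height: y = v_y0 t − ½ g t² = 9.320 × 2.388 − 1.855 × 2.388² = 22.25 − 10.58 = 11.68 m.

11.7 m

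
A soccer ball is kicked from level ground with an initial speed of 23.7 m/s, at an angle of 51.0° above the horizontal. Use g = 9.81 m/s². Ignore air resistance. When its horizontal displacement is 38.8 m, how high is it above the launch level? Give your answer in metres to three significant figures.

14.7 m

Components: vₓ = 23.70 cos 51.0° = 14.91 m/s, v_y0 = 23.70 sin 51.0° = 18.42 m/s.
At x = 38.8 m, t = x/vₓ = 38.8/14.91 = 2.601 s.
Height: y = v_y0 t − ½ g t² = 18.42 × 2.601 − 4.905 × 2.601² = 47.91 − 33.19 = 14.72 m.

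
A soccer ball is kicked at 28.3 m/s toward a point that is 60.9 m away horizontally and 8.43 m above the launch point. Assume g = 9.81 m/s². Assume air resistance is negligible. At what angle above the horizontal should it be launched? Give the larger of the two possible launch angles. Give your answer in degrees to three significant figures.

63.4°

Trajectory: y = x tanθ − g x² (1 + tan²θ)/(2v₀²). With x = 60.9, y = 8.43, v₀ = 28.3, g = 9.81:
22.71 tan²θ − 60.9 tanθ + (31.14) = 0.
tanθ = [60.9 ± √(60.9² − 4 × 22.71 × (31.14))] / (2 × 22.71) = (60.9 ± 29.65) / 45.43, giving tanθ = 0.6879 or 1.993.
θ = 34.52° or 63.36°; the larger is 63.36°.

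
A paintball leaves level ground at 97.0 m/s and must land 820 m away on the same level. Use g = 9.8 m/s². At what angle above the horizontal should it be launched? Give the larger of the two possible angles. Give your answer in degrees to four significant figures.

Level-ground range R = v₀² sin(2θ)/g ⇒ sin(2θ) = gR/v₀² = 9.80 × 820 / 97.0² = 0.8541.
2θ = 58.66° or 180° − 58.66° = 121.3°, so θ = 29.33° or 60.67°.
The larger angle is 60.67°.

60.67°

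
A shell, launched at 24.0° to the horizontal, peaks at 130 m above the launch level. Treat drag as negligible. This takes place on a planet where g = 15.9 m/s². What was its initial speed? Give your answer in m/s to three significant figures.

158 m/s

At the peak v_y = 0, so v_y0 = √(2gH) = √(2 × 15.9 × 130) = 64.30 m/s.
v_y0 = v₀ sin θ ⇒ v₀ = 64.30 / sin 24.0° = 158.1 m/s.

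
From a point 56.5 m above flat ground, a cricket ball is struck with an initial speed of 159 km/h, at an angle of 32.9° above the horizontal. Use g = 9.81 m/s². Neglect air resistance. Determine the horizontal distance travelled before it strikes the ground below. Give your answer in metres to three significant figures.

246 m

Convert: 159 km/h = 159/3.6 = 44.17 m/s.
vₓ = 44.17 cos 32.9° = 37.08 m/s; v_y0 = 44.17 sin 32.9° = 23.99 m/s.
Vertical motion (up positive, ground at y = 0): 4.905 t² − (23.99) t − 56.5 = 0, so t = (23.99 + √(23.99² + 2·9.81·56.5)) / 9.81 = (23.99 + 41.04) / 9.81 = 6.629 s.
Horizontal distance: R = vₓ t = 37.08 × 6.629 = 245.8 m.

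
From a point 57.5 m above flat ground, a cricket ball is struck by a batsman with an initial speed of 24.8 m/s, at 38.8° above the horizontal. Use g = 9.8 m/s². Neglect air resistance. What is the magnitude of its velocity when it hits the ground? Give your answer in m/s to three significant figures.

Components: vₓ = 24.80 cos 38.8° = 19.33 m/s, v_y0 = 24.80 sin 38.8° = 15.54 m/s.
Vertical motion (up positive, ground at y = 0): 4.900 t² − (15.54) t − 57.5 = 0, so t = (15.54 + √(15.54² + 2·9.80·57.5)) / 9.80 = (15.54 + 36.99) / 9.80 = 5.360 s.
Vertical velocity at impact: v_y = v_y0 − g t = 15.54 − 9.80 × 5.360 = −36.99 m/s.
Speed: |v| = √(vₓ² + v_y²) = √(19.33² + 36.99²) = 41.74 m/s.

41.7 m/s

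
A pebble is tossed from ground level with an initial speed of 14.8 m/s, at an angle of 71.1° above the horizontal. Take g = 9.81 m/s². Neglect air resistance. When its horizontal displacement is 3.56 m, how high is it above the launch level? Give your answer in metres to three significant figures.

7.69 m

Resolve: vₓ = 14.80 cos 71.1° = 4.794 m/s and v_y0 = 14.80 sin 71.1° = 14.00 m/s.
x = vₓ t ⇒ t = 3.56/4.794 = 0.7426 s.
Height: y = v_y0 t − ½ g t² = 14.00 × 0.7426 − 4.905 × 0.7426² = 10.40 − 2.705 = 7.693 m.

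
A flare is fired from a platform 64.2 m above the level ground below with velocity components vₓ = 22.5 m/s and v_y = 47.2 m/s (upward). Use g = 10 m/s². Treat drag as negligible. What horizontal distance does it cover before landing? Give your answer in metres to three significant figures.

The projectile lands when y = 64.2 + (47.20) t − ½·10.0·t² = 0. Positive root: t = (47.20 + √(47.20² + 2·10.0·64.2)) / 10.0 = (47.20 + 59.26) / 10.0 = 10.65 s.
Horizontal distance: R = vₓ t = 22.50 × 10.65 = 239.5 m.

240 m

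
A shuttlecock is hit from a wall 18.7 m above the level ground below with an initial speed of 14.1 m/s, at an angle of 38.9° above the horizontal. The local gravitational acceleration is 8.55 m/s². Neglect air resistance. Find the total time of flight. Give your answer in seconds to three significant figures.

Resolve: vₓ = 14.10 cos 38.9° = 10.97 m/s and v_y0 = 14.10 sin 38.9° = 8.854 m/s.
The projectile lands when y = 18.7 + (8.854) t − ½·8.55·t² = 0. Positive root: t = (8.854 + √(8.854² + 2·8.55·18.7)) / 8.55 = (8.854 + 19.95) / 8.55 = 3.369 s.

3.37 s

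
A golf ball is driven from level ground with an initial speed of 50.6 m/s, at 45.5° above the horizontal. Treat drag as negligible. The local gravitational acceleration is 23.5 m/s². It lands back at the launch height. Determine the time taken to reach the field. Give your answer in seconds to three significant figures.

Horizontal component vₓ = 50.60 cos 45.5° = 35.47 m/s; vertical v_y0 = 50.60 sin 45.5° = 36.09 m/s.
Landing at launch height ⇒ T = 2 v_y0 / g = 2 × 36.09 / 23.5 = 3.072 s.

3.07 s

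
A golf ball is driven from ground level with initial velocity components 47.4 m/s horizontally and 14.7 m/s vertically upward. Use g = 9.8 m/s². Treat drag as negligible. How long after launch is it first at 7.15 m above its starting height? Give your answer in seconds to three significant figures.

0.611 s

Set y = v_y0 t − ½ g t² = 7.15: 4.900 t² − 14.70 t + 7.15 = 0.
Quadratic formula: t = (14.70 ± √75.950) / 9.80 = (14.70 ± 8.715) / 9.80 → t = 0.6107 s or 2.389 s.
The first (ascending) time is 0.6107 s.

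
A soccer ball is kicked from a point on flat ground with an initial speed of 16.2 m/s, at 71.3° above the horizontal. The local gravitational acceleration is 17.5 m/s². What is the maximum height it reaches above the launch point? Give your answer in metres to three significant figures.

Horizontal component vₓ = 16.20 cos 71.3° = 5.194 m/s; vertical v_y0 = 16.20 sin 71.3° = 15.34 m/s.
At the apex v_y = 0, so H = v_y0²/(2g) = 15.34²/35.00 = 6.728 m.

6.73 m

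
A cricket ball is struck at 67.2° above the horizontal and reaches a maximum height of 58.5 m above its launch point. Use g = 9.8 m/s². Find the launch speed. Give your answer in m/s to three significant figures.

36.7 m/s

At the peak v_y = 0, so v_y0 = √(2gH) = √(2 × 9.80 × 58.5) = 33.86 m/s.
v_y0 = v₀ sin θ ⇒ v₀ = 33.86 / sin 67.2° = 36.73 m/s.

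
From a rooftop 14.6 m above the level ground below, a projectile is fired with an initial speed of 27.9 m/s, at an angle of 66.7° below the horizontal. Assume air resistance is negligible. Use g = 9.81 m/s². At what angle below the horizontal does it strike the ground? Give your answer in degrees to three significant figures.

70.2°

Components: vₓ = 27.90 cos 66.7° = 11.04 m/s, v_y0 = −25.62 m/s (downward).
The projectile lands when y = 14.6 + (−25.62) t − ½·9.81·t² = 0. Positive root: t = (−25.62 + √(25.62² + 2·9.81·14.6)) / 9.81 = (−25.62 + 30.71) / 9.81 = 0.5183 s.
At impact: v_y = v_y0 − g t = −30.71 m/s; vₓ = 11.04 m/s.
Angle below horizontal: arctan(|v_y|/vₓ) = arctan(30.71/11.04) = 70.23°.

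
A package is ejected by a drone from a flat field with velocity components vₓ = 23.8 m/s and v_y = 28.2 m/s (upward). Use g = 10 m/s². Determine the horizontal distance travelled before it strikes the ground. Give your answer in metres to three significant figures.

134 m

Flight time T = 2 v_y0 / g = 5.640 s.
Range: R = vₓ T = 23.80 × 5.640 = 134.2 m.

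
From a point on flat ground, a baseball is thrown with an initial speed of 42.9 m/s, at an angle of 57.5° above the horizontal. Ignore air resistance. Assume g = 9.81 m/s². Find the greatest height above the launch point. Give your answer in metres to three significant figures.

66.7 m

Resolve: vₓ = 42.90 cos 57.5° = 23.05 m/s and v_y0 = 42.90 sin 57.5° = 36.18 m/s.
Peak height H = v_y0² / (2g) = 1309.1 / 19.62 = 66.72 m.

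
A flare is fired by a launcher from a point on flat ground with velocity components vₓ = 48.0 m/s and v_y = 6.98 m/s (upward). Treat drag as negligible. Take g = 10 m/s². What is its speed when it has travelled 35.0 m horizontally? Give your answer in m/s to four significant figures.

48.00 m/s

Time to reach x = 35.0 m: t = x/vₓ = 35.0/48.00 = 0.7292 s.
Vertical velocity there: v_y = v_y0 − g t = 6.980 − 10.0 × 0.7292 = −0.3117 m/s.
Speed: √(vₓ² + v_y²) = √(48.00² + 0.3117²) = 48.00 m/s.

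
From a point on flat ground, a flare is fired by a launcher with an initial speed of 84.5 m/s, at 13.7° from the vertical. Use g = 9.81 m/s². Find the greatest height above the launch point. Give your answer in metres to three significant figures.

Components: vₓ = 84.50 sin 13.7° = 20.01 m/s, v_y0 = 84.50 cos 13.7° = 82.10 m/s.
Peak height H = v_y0² / (2g) = 6739.7 / 19.62 = 343.5 m.

344 m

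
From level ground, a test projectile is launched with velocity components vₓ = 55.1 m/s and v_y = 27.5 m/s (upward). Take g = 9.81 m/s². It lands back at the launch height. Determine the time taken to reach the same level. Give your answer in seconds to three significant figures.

5.61 s

Time of flight on level ground: T = 2 v_y0 / g = 2 × 27.50 / 9.81 = 5.607 s.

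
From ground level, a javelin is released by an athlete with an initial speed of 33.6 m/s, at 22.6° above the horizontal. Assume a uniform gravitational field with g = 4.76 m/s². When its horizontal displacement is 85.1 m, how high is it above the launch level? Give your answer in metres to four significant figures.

17.51 m

Resolve: vₓ = 33.60 cos 22.6° = 31.02 m/s and v_y0 = 33.60 sin 22.6° = 12.91 m/s.
x = vₓ t ⇒ t = 85.1/31.02 = 2.743 s.
Height: y = v_y0 t − ½ g t² = 12.91 × 2.743 − 2.380 × 2.743² = 35.42 − 17.91 = 17.51 m.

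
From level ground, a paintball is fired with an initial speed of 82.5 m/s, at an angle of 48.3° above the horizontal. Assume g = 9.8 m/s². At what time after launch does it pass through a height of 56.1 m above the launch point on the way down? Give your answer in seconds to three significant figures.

11.6 s

Horizontal component vₓ = 82.50 cos 48.3° = 54.88 m/s; vertical v_y0 = 82.50 sin 48.3° = 61.60 m/s.
Require v_y0 t − ½ g t² = 56.1, i.e. 4.900 t² − 61.60 t + 56.1 = 0.
t = [61.60 ± √(61.60² − 2·9.80·56.1)] / 9.80 = (61.60 ± 51.91) / 9.80, so t = 0.9885 s or t = 11.58 s.
The descending-branch root is 11.58 s.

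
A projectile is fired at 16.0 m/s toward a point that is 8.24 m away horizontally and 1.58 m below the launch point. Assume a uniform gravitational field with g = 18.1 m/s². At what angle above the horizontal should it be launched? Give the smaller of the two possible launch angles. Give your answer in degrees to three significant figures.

Trajectory: y = x tanθ − g x² (1 + tan²θ)/(2v₀²). With x = 8.24, y = −1.58, v₀ = 16.0, g = 18.1:
2.400 tan²θ − 8.24 tanθ + (0.8203) = 0.
tanθ = [8.24 ± √(8.24² − 4 × 2.400 × (0.8203))] / (2 × 2.400) = (8.24 ± 7.747) / 4.801, giving tanθ = 0.1026 or 3.330.
θ = 5.859° or 73.29°; the smaller is 5.859°.

5.86°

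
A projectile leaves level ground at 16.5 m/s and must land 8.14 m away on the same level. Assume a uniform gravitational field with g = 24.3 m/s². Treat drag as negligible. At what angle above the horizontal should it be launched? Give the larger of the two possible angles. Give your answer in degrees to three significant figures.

66.7°

R = v₀² sin 2θ / g gives sin 2θ = gR/v₀² = 24.3·8.14/16.5² = 0.7265.
2θ = 46.60° or 180° − 46.60° = 133.4°, so θ = 23.30° or 66.70°.
The larger angle is 66.70°.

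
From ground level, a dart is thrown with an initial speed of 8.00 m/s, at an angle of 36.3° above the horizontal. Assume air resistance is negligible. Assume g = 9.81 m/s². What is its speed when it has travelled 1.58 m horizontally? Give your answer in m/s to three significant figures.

6.86 m/s

vₓ = 8.000 cos 36.3° = 6.447 m/s; v_y0 = 8.000 sin 36.3° = 4.736 m/s.
Time to reach x = 1.58 m: t = x/vₓ = 1.58/6.447 = 0.2451 s.
Vertical velocity there: v_y = v_y0 − g t = 4.736 − 9.81 × 0.2451 = 2.332 m/s.
Speed: √(vₓ² + v_y²) = √(6.447² + 2.332²) = 6.856 m/s.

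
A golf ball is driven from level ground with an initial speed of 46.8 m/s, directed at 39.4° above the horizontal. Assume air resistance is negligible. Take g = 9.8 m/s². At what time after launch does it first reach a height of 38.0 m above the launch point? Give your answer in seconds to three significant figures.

Horizontal component vₓ = 46.80 cos 39.4° = 36.16 m/s; vertical v_y0 = 46.80 sin 39.4° = 29.71 m/s.
Require v_y0 t − ½ g t² = 38.0, i.e. 4.900 t² − 29.71 t + 38.0 = 0.
Quadratic formula: t = (29.71 ± √137.61) / 9.80 = (29.71 ± 11.73) / 9.80 → t = 1.834 s or 4.228 s.
The first (ascending) time is 1.834 s.

1.83 s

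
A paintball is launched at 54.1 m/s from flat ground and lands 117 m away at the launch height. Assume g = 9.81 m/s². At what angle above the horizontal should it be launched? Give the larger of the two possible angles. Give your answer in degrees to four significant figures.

78.46°

Level-ground range R = v₀² sin(2θ)/g ⇒ sin(2θ) = gR/v₀² = 9.81 × 117 / 54.1² = 0.3922.
2θ = 23.09° or 180° − 23.09° = 156.9°, so θ = 11.54° or 78.46°.
The larger angle is 78.46°.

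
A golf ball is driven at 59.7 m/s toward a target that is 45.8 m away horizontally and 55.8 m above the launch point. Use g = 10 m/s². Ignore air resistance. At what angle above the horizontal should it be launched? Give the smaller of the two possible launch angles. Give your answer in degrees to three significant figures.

Trajectory: y = x tanθ − g x² (1 + tan²θ)/(2v₀²). With x = 45.8, y = 55.8, v₀ = 59.7, g = 10.0:
2.943 tan²θ − 45.8 tanθ + (58.74) = 0.
tanθ = [45.8 ± √(45.8² − 4 × 2.943 × (58.74))] / (2 × 2.943) = (45.8 ± 37.50) / 5.885, giving tanθ = 1.410 or 14.15.
θ = 54.66° or 85.96°; the smaller is 54.66°.

54.7°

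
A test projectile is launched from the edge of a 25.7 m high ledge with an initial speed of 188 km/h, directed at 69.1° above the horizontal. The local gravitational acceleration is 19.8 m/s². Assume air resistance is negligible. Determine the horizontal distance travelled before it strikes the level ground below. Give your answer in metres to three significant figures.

Convert: 188 km/h = 188/3.6 = 52.22 m/s.
Horizontal component vₓ = 52.22 cos 69.1° = 18.63 m/s; vertical v_y0 = 52.22 sin 69.1° = 48.79 m/s.
With up positive and y = 0 at the ground: y(t) = 25.7 + (48.79) t − 9.900 t². Setting y = 0 and taking the positive root: t = [48.79 + √(48.79² + 2·19.8·25.7)] / 19.8 = (48.79 + 58.29) / 19.8 = 5.408 s.
Horizontal distance: R = vₓ t = 18.63 × 5.408 = 100.7 m.

101 m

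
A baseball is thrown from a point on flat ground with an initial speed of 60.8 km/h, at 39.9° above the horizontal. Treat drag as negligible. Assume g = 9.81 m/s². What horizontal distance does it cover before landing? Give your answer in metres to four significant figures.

28.62 m

Convert: 60.8 km/h = 60.8/3.6 = 16.89 m/s.
vₓ = 16.89 cos 39.9° = 12.96 m/s; v_y0 = 16.89 sin 39.9° = 10.83 m/s.
Time aloft: T = 2 v_y0 / g = 2 × 10.83 / 9.81 = 2.209 s.
Horizontal distance R = vₓ T = 12.96 × 2.209 = 28.62 m.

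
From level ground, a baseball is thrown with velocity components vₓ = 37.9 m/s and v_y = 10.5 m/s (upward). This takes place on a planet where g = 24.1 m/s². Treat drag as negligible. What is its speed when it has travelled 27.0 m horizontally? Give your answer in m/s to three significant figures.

38.5 m/s

x = vₓ t ⇒ t = 27.0/37.90 = 0.7124 s.
Vertical velocity there: v_y = v_y0 − g t = 10.50 − 24.1 × 0.7124 = −6.669 m/s.
Speed: √(vₓ² + v_y²) = √(37.90² + 6.669²) = 38.48 m/s.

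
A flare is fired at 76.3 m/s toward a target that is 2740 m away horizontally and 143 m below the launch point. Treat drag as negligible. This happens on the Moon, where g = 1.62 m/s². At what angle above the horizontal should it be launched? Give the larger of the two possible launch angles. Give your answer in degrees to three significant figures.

Trajectory: y = x tanθ − g x² (1 + tan²θ)/(2v₀²). With x = 2740, y = −143, v₀ = 76.3, g = 1.62:
1045 tan²θ − 2740 tanθ + (901.6) = 0.
tanθ = [2740 ± √(2740² − 4 × 1045 × (901.6))] / (2 × 1045) = (2740 ± 1934) / 2089, giving tanθ = 0.3858 or 2.237.
θ = 21.10° or 65.92°; the larger is 65.92°.

65.9°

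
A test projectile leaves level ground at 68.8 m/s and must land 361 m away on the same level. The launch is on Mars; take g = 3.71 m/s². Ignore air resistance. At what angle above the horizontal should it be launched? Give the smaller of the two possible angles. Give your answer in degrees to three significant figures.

8.22°

R = v₀² sin 2θ / g gives sin 2θ = gR/v₀² = 3.71·361/68.8² = 0.2829.
2θ = 16.44° or 180° − 16.44° = 163.6°, so θ = 8.218° or 81.78°.
The smaller angle is 8.218°.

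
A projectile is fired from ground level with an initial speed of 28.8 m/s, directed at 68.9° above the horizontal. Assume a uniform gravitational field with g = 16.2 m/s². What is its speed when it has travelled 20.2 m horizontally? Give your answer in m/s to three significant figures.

11.4 m/s

Resolve: vₓ = 28.80 cos 68.9° = 10.37 m/s and v_y0 = 28.80 sin 68.9° = 26.87 m/s.
x = vₓ t ⇒ t = 20.2/10.37 = 1.948 s.
Vertical velocity there: v_y = v_y0 − g t = 26.87 − 16.2 × 1.948 = −4.694 m/s.
Speed: √(vₓ² + v_y²) = √(10.37² + 4.694²) = 11.38 m/s.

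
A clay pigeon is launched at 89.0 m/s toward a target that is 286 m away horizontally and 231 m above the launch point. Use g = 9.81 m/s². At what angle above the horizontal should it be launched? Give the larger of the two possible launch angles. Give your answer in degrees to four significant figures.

77.13°

Trajectory: y = x tanθ − g x² (1 + tan²θ)/(2v₀²). With x = 286, y = 231, v₀ = 89.0, g = 9.81:
50.65 tan²θ − 286 tanθ + (281.7) = 0.
tanθ = [286 ± √(286² − 4 × 50.65 × (281.7))] / (2 × 50.65) = (286 ± 157.3) / 101.3, giving tanθ = 1.271 or 4.376.
θ = 51.80° or 77.13°; the larger is 77.13°.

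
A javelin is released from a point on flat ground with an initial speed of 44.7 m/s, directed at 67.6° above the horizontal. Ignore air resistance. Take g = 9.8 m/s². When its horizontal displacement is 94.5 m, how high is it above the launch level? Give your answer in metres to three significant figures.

Components: vₓ = 44.70 cos 67.6° = 17.03 m/s, v_y0 = 44.70 sin 67.6° = 41.33 m/s.
x = vₓ t ⇒ t = 94.5/17.03 = 5.548 s.
Height: y = v_y0 t − ½ g t² = 41.33 × 5.548 − 4.900 × 5.548² = 229.3 − 150.8 = 78.46 m.

78.5 m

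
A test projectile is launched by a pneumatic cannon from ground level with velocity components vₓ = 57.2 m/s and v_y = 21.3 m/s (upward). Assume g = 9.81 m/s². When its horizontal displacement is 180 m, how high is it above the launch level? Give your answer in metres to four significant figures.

At x = 180 m, t = x/vₓ = 180/57.20 = 3.147 s.
Height: y = v_y0 t − ½ g t² = 21.30 × 3.147 − 4.905 × 3.147² = 67.03 − 48.57 = 18.46 m.

18.46 m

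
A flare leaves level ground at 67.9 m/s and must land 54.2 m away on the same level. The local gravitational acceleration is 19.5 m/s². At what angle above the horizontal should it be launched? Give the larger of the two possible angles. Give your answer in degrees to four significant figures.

83.37°

R = v₀² sin 2θ / g gives sin 2θ = gR/v₀² = 19.5·54.2/67.9² = 0.2292.
2θ = 13.25° or 180° − 13.25° = 166.7°, so θ = 6.626° or 83.37°.
The larger angle is 83.37°.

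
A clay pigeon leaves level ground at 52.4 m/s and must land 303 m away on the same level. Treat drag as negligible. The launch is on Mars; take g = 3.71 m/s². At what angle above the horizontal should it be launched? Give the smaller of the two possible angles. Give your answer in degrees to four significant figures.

R = v₀² sin 2θ / g gives sin 2θ = gR/v₀² = 3.71·303/52.4² = 0.4094.
2θ = 24.17° or 180° − 24.17° = 155.8°, so θ = 12.08° or 77.92°.
The smaller angle is 12.08°.

12.08°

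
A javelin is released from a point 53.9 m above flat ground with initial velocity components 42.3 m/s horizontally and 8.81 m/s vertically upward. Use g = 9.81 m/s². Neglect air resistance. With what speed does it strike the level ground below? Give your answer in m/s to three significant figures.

Vertical motion (up positive, ground at y = 0): 4.905 t² − (8.810) t − 53.9 = 0, so t = (8.810 + √(8.810² + 2·9.81·53.9)) / 9.81 = (8.810 + 33.69) / 9.81 = 4.332 s.
Vertical velocity at impact: v_y = v_y0 − g t = 8.810 − 9.81 × 4.332 = −33.69 m/s.
Speed: |v| = √(vₓ² + v_y²) = √(42.30² + 33.69²) = 54.08 m/s.

54.1 m/s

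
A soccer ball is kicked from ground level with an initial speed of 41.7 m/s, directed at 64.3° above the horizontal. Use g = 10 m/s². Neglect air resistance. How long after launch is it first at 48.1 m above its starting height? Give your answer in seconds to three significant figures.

1.64 s

vₓ = 41.70 cos 64.3° = 18.08 m/s; v_y0 = 41.70 sin 64.3° = 37.57 m/s.
Require v_y0 t − ½ g t² = 48.1, i.e. 5.000 t² − 37.57 t + 48.1 = 0.
t = [37.57 ± √(37.57² − 2·10.0·48.1)] / 10.0 = (37.57 ± 21.21) / 10.0, so t = 1.636 s or t = 5.879 s.
The first (ascending) time is 1.636 s.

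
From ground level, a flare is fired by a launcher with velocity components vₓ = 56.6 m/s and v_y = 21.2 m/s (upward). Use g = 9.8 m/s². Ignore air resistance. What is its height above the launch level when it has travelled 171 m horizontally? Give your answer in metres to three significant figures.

19.3 m

x = vₓ t ⇒ t = 171/56.60 = 3.021 s.
Height: y = v_y0 t − ½ g t² = 21.20 × 3.021 − 4.900 × 3.021² = 64.05 − 44.73 = 19.32 m.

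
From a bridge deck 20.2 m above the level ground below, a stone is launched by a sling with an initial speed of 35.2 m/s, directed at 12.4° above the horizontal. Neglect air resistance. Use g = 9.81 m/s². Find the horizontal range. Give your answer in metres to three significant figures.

Resolve: vₓ = 35.20 cos 12.4° = 34.38 m/s and v_y0 = 35.20 sin 12.4° = 7.559 m/s.
The projectile lands when y = 20.2 + (7.559) t − ½·9.81·t² = 0. Positive root: t = (7.559 + √(7.559² + 2·9.81·20.2)) / 9.81 = (7.559 + 21.29) / 9.81 = 2.941 s.
Horizontal distance: R = vₓ t = 34.38 × 2.941 = 101.1 m.

101 m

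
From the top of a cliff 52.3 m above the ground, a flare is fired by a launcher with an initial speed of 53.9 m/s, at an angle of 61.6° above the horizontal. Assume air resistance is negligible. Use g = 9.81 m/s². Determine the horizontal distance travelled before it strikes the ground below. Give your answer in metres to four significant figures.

Components: vₓ = 53.90 cos 61.6° = 25.64 m/s, v_y0 = 53.90 sin 61.6° = 47.41 m/s.
With up positive and y = 0 at the ground: y(t) = 52.3 + (47.41) t − 4.905 t². Setting y = 0 and taking the positive root: t = [47.41 + √(47.41² + 2·9.81·52.3)] / 9.81 = (47.41 + 57.22) / 9.81 = 10.67 s.
Horizontal distance: R = vₓ t = 25.64 × 10.67 = 273.4 m.

273.4 m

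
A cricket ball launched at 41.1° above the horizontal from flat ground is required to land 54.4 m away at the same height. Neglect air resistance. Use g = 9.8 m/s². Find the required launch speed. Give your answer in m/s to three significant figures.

From R = (v₀² / g) sin 2θ: v₀ = √(gR / sin 2θ).
v₀ = √(9.80 × 54.4 / sin 82.20°) = √(533.1 / 0.9907) = √538.10 = 23.20 m/s.

23.2 m/s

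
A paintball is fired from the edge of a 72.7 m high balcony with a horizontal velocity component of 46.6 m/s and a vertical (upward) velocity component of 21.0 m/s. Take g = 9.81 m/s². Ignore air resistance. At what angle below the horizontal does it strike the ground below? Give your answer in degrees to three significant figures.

42.8°

The projectile lands when y = 72.7 + (21.00) t − ½·9.81·t² = 0. Positive root: t = (21.00 + √(21.00² + 2·9.81·72.7)) / 9.81 = (21.00 + 43.21) / 9.81 = 6.546 s.
At impact: v_y = v_y0 − g t = −43.21 m/s; vₓ = 46.60 m/s.
Angle below horizontal: arctan(|v_y|/vₓ) = arctan(43.21/46.60) = 42.84°.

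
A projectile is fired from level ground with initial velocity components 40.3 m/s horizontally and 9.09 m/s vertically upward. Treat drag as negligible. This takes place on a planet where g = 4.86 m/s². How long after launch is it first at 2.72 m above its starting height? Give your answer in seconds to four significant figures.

0.3280 s

Require v_y0 t − ½ g t² = 2.72, i.e. 2.430 t² − 9.090 t + 2.72 = 0.
t = [9.090 ± √(9.090² − 2·4.86·2.72)] / 4.86 = (9.090 ± 7.496) / 4.86, so t = 0.3280 s or t = 3.413 s.
The first (ascending) time is 0.3280 s.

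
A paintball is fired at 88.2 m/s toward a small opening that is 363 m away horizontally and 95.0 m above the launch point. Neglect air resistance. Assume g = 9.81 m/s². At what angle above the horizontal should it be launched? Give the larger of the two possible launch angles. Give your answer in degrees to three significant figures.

75.3°

Trajectory: y = x tanθ − g x² (1 + tan²θ)/(2v₀²). With x = 363, y = 95.0, v₀ = 88.2, g = 9.81:
83.08 tan²θ − 363 tanθ + (178.1) = 0.
tanθ = [363 ± √(363² − 4 × 83.08 × (178.1))] / (2 × 83.08) = (363 ± 269.4) / 166.2, giving tanθ = 0.5632 or 3.806.
θ = 29.39° or 75.28°; the larger is 75.28°.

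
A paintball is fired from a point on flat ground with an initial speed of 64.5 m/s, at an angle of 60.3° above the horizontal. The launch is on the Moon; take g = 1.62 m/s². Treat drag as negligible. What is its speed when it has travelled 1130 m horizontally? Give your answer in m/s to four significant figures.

31.98 m/s

vₓ = 64.50 cos 60.3° = 31.96 m/s; v_y0 = 64.50 sin 60.3° = 56.03 m/s.
At x = 1130 m, t = x/vₓ = 1130/31.96 = 35.36 s.
Vertical velocity there: v_y = v_y0 − g t = 56.03 − 1.62 × 35.36 = −1.256 m/s.
Speed: √(vₓ² + v_y²) = √(31.96² + 1.256²) = 31.98 m/s.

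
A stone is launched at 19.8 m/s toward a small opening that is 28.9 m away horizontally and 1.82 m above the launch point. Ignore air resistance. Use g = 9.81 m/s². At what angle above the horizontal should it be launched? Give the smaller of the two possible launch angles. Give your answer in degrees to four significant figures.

27.64°

Trajectory: y = x tanθ − g x² (1 + tan²θ)/(2v₀²). With x = 28.9, y = 1.82, v₀ = 19.8, g = 9.81:
10.45 tan²θ − 28.9 tanθ + (12.27) = 0.
tanθ = [28.9 ± √(28.9² − 4 × 10.45 × (12.27))] / (2 × 10.45) = (28.9 ± 17.95) / 20.90, giving tanθ = 0.5237 or 2.242.
θ = 27.64° or 65.96°; the smaller is 27.64°.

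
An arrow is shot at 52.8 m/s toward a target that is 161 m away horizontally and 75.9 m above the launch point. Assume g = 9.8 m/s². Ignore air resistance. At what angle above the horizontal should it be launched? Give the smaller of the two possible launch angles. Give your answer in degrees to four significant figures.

47.51°

Trajectory: y = x tanθ − g x² (1 + tan²θ)/(2v₀²). With x = 161, y = 75.9, v₀ = 52.8, g = 9.80:
45.56 tan²θ − 161 tanθ + (121.5) = 0.
tanθ = [161 ± √(161² − 4 × 45.56 × (121.5))] / (2 × 45.56) = (161 ± 61.53) / 91.12, giving tanθ = 1.092 or 2.442.
θ = 47.51° or 67.73°; the smaller is 47.51°.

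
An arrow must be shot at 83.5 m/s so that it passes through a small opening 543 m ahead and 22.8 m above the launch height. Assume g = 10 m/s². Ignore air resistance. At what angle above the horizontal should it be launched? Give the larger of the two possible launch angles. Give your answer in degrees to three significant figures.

Trajectory: y = x tanθ − g x² (1 + tan²θ)/(2v₀²). With x = 543, y = 22.8, v₀ = 83.5, g = 10.0:
211.4 tan²θ − 543 tanθ + (234.2) = 0.
tanθ = [543 ± √(543² − 4 × 211.4 × (234.2))] / (2 × 211.4) = (543 ± 311.0) / 422.9, giving tanθ = 0.5486 or 2.019.
θ = 28.75° or 63.66°; the larger is 63.66°.

63.7°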